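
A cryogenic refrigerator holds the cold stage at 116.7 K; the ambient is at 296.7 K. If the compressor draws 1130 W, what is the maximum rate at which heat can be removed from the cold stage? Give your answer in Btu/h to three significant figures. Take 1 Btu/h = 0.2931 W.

2500 Btu/h

The reservoir spacing is ΔT = 296.7 − 116.7 = 180.0 K.
COP_Carnot = T_C/ΔT = 116.70/180.0 = 0.6483.
Q̇_max = COP_Carnot × Ẇ = 0.6483 × 1130 W = 732.6 W = 2500 Btu/h.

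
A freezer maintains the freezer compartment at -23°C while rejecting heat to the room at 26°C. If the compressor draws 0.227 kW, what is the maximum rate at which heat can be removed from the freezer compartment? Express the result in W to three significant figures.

1160 W

In absolute terms T_C = 250.15 K and T_H = 299.15 K, so ΔT = 49.00 K.
COP_Carnot = T_C/ΔT = 250.15/49.00 = 5.105.
Q̇_max = COP_Carnot × Ẇ = 5.105 × 0.2270 kW = 1.159 kW = 1159 W.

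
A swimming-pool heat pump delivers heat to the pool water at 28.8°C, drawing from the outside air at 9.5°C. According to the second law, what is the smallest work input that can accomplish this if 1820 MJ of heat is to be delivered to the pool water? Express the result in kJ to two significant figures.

In absolute terms T_C = 282.65 K and T_H = 301.95 K, so ΔT = 19.30 K.
The reversible limit is COP_HP = T_H/ΔT = 15.65, so W_min = Q_H/COP = Q_H·ΔT/T_H.
W_min = 1820 × 19.30/301.95 = 116.3 MJ = 116300 kJ.

120000 kJ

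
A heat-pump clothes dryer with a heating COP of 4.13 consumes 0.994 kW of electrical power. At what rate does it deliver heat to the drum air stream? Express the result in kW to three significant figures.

4.11 kW

Q̇_H = COP_HP × Ẇ = 4.13 × 0.9940 = 4.105 kW.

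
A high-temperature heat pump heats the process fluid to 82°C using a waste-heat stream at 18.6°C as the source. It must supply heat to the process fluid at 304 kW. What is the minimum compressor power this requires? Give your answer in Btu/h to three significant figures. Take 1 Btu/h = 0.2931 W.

In absolute terms T_C = 291.75 K and T_H = 355.15 K, so ΔT = 63.40 K.
COP_Carnot = T_H/ΔT = 355.15/63.40 = 5.602.
Ẇ_min = Q̇/COP_Carnot = 304.0/5.602 = 54.27 kW = 185200 Btu/h.

185000 Btu/h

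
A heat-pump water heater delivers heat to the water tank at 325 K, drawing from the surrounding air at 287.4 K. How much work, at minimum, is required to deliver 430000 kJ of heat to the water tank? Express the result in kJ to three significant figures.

The reservoir spacing is ΔT = 325 − 287.4 = 37.60 K.
The reversible limit is COP_HP = T_H/ΔT = 8.644, so W_min = Q_H/COP = Q_H·ΔT/T_H.
W_min = 430000 × 37.60/325.00 = 49750 kJ.

49700 kJ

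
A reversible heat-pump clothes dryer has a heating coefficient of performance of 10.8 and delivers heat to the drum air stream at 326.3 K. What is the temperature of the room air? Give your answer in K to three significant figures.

COP_HP = T_H/(T_H − T_C) gives T_H − T_C = T_H/COP.
With T_H = 326.30 K, T_C = 326.30 × (1 − 1/10.8) = 296.09 K.

296 K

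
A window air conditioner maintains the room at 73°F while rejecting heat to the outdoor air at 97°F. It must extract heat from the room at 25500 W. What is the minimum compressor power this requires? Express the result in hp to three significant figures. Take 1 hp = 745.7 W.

In absolute terms T_C = 295.93 K and T_H = 309.26 K, so ΔT = 13.33 K.
COP_Carnot = T_C/ΔT = 295.93/13.33 = 22.19.
Ẇ_min = Q̇/COP_Carnot = 25500/22.19 = 1149 W = 1.541 hp.

1.54 hp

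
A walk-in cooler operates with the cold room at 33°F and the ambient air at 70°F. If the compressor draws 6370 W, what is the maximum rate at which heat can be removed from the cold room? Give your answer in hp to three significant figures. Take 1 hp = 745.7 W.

In absolute terms T_C = 273.71 K and T_H = 294.26 K, so ΔT = 20.56 K.
COP_Carnot = T_C/ΔT = 273.71/20.56 = 13.32.
Q̇_max = COP_Carnot × Ẇ = 13.32 × 6370 W = 84820 W = 113.7 hp.

114 hp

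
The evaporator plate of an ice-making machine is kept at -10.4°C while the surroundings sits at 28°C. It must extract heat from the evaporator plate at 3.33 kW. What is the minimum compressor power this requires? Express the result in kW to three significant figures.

In absolute terms T_C = 262.75 K and T_H = 301.15 K, so ΔT = 38.40 K.
COP_Carnot = T_C/ΔT = 262.75/38.40 = 6.842.
Ẇ_min = Q̇/COP_Carnot = 3.330/6.842 = 0.4867 kW.

0.487 kW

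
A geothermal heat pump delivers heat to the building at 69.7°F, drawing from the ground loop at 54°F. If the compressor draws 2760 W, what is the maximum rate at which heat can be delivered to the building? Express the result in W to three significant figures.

In absolute terms T_C = 285.37 K and T_H = 294.09 K, so ΔT = 8.722 K.
COP_Carnot = T_H/ΔT = 294.09/8.722 = 33.72.
Q̇_max = COP_Carnot × Ẇ = 33.72 × 2760 W = 93060 W.

93100 W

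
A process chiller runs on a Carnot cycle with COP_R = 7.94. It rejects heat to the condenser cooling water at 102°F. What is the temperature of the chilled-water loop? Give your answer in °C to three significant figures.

For a Carnot refrigerator COP_R = T_C/(T_H − T_C), so T_C = COP·T_H/(1 + COP).
With T_H = 312.04 K, T_C = 7.94 × 312.04/8.940 = 277.14 K.
Converting, 277.14 K = 3.99°C.

3.99 °C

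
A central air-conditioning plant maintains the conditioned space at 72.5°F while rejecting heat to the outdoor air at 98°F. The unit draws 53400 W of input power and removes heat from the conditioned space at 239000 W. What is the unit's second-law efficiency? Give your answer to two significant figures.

COP_actual = Q̇_C/Ẇ = 239000/53400 = 4.476.
In absolute terms T_C = 295.65 K and T_H = 309.82 K, so ΔT = 14.17 K.
COP_Carnot = T_C/ΔT = 295.65/14.17 = 20.87.
η_II = COP_actual/COP_Carnot = 4.476/20.87 = 0.2145.

0.21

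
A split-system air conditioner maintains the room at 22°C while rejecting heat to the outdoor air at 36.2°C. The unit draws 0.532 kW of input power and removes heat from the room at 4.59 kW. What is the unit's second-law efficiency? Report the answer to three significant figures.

COP_actual = Q̇_C/Ẇ = 4.590/0.5320 = 8.628.
In absolute terms T_C = 295.15 K and T_H = 309.35 K, so ΔT = 14.20 K.
COP_Carnot = T_C/ΔT = 295.15/14.20 = 20.79.
η_II = COP_actual/COP_Carnot = 8.628/20.79 = 0.4151.

0.415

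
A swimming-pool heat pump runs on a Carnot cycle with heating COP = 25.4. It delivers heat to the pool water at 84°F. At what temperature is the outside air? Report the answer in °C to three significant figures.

COP_HP = T_H/(T_H − T_C) gives T_H − T_C = T_H/COP.
With T_H = 302.04 K, T_C = 302.04 × (1 − 1/25.4) = 290.15 K.
Converting, 290.15 K = 17.00°C.

17.0 °C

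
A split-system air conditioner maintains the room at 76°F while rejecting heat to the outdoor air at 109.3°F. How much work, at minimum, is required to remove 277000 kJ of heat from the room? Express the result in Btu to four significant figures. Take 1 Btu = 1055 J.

In absolute terms T_C = 297.59 K and T_H = 316.09 K, so ΔT = 18.50 K.
The reversible limit is COP_R = T_C/ΔT = 16.09, so W_min = Q_C/COP = Q_C·ΔT/T_C.
W_min = 277000 × 18.50/297.59 = 17220 kJ = 16320 Btu.

16320 Btu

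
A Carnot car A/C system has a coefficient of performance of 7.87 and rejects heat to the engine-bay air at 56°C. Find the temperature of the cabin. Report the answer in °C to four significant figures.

18.89 °C

For a Carnot refrigerator COP_R = T_C/(T_H − T_C), so T_C = COP·T_H/(1 + COP).
With T_H = 329.15 K, T_C = 7.87 × 329.15/8.870 = 292.04 K.
Converting, 292.04 K = 18.89°C.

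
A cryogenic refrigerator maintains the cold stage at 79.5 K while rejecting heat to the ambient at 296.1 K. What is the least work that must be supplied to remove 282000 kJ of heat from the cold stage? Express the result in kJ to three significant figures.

The reservoir spacing is ΔT = 296.1 − 79.5 = 216.6 K.
The reversible limit is COP_R = T_C/ΔT = 0.3670, so W_min = Q_C/COP = Q_C·ΔT/T_C.
W_min = 282000 × 216.6/79.50 = 768300 kJ.

768000 kJ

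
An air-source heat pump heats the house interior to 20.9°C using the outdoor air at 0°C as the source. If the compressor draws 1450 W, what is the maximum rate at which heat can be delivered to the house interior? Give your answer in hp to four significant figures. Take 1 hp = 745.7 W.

27.36 hp

In absolute terms T_C = 273.15 K and T_H = 294.05 K, so ΔT = 20.90 K.
COP_Carnot = T_H/ΔT = 294.05/20.90 = 14.07.
Q̇_max = COP_Carnot × Ẇ = 14.07 × 1450 W = 20400 W = 27.36 hp.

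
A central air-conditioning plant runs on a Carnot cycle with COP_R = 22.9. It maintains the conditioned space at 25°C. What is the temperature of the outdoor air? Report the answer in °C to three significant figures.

38.0 °C

COP_R = T_C/(T_H − T_C) gives T_H − T_C = T_C/COP.
With T_C = 298.15 K, T_H = 298.15 × (1 + 1/22.9) = 311.17 K.
Converting, 311.17 K = 38.02°C.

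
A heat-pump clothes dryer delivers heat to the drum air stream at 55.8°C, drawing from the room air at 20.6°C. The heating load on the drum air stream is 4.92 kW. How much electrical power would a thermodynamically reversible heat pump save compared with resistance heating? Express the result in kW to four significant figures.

In absolute terms T_C = 293.75 K and T_H = 328.95 K, so ΔT = 35.20 K.
COP_Carnot = T_H/ΔT = 328.95/35.20 = 9.345.
Resistance heating needs Ẇ_res = Q̇_H = 4.920 kW; the reversible heat pump needs only Ẇ_hp = Q̇_H/COP = 0.5265 kW.
Saving = 4.920 − 0.5265 = 4.394 kW.

4.394 kW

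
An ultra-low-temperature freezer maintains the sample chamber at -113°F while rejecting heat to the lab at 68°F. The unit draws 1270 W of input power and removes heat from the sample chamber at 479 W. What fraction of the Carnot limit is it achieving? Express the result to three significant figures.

0.197

COP_actual = Q̇_C/Ẇ = 479.0/1270 = 0.3772.
In absolute terms T_C = 192.59 K and T_H = 293.15 K, so ΔT = 100.6 K.
COP_Carnot = T_C/ΔT = 192.59/100.6 = 1.915.
η_II = COP_actual/COP_Carnot = 0.3772/1.915 = 0.1969.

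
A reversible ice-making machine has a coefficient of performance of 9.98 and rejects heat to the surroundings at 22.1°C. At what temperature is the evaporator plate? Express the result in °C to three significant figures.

-4.79 °C

For a Carnot refrigerator COP_R = T_C/(T_H − T_C), so T_C = COP·T_H/(1 + COP).
With T_H = 295.25 K, T_C = 9.98 × 295.25/10.98 = 268.36 K.
Converting, 268.36 K = -4.79°C.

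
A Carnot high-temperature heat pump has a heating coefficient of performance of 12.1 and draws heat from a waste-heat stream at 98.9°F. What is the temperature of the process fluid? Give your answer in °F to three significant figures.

149 °F

COP_HP = T_H/(T_H − T_C) rearranges to T_H = COP·T_C/(COP − 1).
With T_C = 310.32 K, T_H = 12.1 × 310.32/11.10 = 338.27 K.
Converting, 338.27 K = 149.22°F.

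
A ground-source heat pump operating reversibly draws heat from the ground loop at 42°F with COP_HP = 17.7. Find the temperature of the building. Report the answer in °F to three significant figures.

COP_HP = T_H/(T_H − T_C) rearranges to T_H = COP·T_C/(COP − 1).
With T_C = 278.71 K, T_H = 17.7 × 278.71/16.70 = 295.39 K.
Converting, 295.39 K = 72.04°F.

72.0 °F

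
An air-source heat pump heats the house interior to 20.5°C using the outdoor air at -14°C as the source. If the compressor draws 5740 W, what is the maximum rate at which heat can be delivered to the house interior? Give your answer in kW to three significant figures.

In absolute terms T_C = 259.15 K and T_H = 293.65 K, so ΔT = 34.50 K.
COP_Carnot = T_H/ΔT = 293.65/34.50 = 8.512.
Q̇_max = COP_Carnot × Ẇ = 8.512 × 5740 W = 48860 W = 48.86 kW.

48.9 kW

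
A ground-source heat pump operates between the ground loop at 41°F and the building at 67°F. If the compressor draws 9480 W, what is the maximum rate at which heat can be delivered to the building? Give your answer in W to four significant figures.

192000 W

In absolute terms T_C = 278.15 K and T_H = 292.59 K, so ΔT = 14.44 K.
COP_Carnot = T_H/ΔT = 292.59/14.44 = 20.26.
Q̇_max = COP_Carnot × Ẇ = 20.26 × 9480 W = 192000 W.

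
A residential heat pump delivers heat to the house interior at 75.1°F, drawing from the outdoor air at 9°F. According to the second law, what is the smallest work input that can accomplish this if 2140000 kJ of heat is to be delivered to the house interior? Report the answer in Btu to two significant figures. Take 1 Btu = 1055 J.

In absolute terms T_C = 260.37 K and T_H = 297.09 K, so ΔT = 36.72 K.
The reversible limit is COP_HP = T_H/ΔT = 8.090, so W_min = Q_H/COP = Q_H·ΔT/T_H.
W_min = 2140000 × 36.72/297.09 = 264500 kJ = 250700 Btu.

250000 Btu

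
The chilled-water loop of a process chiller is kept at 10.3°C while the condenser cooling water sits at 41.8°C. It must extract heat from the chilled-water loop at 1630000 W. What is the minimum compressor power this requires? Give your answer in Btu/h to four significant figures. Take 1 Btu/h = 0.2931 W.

In absolute terms T_C = 283.45 K and T_H = 314.95 K, so ΔT = 31.50 K.
COP_Carnot = T_C/ΔT = 283.45/31.50 = 8.998.
Ẇ_min = Q̇/COP_Carnot = 1630000/8.998 = 181100 W = 618000 Btu/h.

618000 Btu/h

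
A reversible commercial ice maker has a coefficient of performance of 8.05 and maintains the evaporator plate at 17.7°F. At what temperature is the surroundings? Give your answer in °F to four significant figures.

COP_R = T_C/(T_H − T_C) gives T_H − T_C = T_C/COP.
With T_C = 265.21 K, T_H = 265.21 × (1 + 1/8.05) = 298.15 K.
Converting, 298.15 K = 77.00°F.

77.00 °F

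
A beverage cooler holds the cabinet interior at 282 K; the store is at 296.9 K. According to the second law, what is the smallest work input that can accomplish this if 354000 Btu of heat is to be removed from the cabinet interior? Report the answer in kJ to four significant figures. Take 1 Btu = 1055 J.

The reservoir spacing is ΔT = 296.9 − 282 = 14.90 K.
The reversible limit is COP_R = T_C/ΔT = 18.93, so W_min = Q_C/COP = Q_C·ΔT/T_C.
W_min = 354000 × 14.90/282.00 = 18700 Btu = 19730 kJ.

19730 kJ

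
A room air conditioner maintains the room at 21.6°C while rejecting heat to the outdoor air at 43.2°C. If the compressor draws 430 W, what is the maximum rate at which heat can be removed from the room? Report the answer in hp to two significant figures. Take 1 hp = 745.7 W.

In absolute terms T_C = 294.75 K and T_H = 316.35 K, so ΔT = 21.60 K.
COP_Carnot = T_C/ΔT = 294.75/21.60 = 13.65.
Q̇_max = COP_Carnot × Ẇ = 13.65 × 430.0 W = 5868 W = 7.869 hp.

7.9 hp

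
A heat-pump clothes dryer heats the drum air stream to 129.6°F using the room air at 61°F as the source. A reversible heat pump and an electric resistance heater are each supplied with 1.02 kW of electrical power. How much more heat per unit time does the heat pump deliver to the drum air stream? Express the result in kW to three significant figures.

In absolute terms T_C = 289.26 K and T_H = 327.37 K, so ΔT = 38.11 K.
COP_Carnot = T_H/ΔT = 327.37/38.11 = 8.590.
The heat pump delivers Q̇_H = COP × Ẇ = 8.762 kW; the resistance heater delivers Ẇ = 1.020 kW.
Extra = (COP − 1)·Ẇ = 7.742 kW.

7.74 kW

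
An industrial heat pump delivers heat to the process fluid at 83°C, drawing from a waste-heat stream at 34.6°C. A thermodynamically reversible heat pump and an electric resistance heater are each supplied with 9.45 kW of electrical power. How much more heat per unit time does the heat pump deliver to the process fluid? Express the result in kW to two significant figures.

In absolute terms T_C = 307.75 K and T_H = 356.15 K, so ΔT = 48.40 K.
COP_Carnot = T_H/ΔT = 356.15/48.40 = 7.358.
The heat pump delivers Q̇_H = COP × Ẇ = 69.54 kW; the resistance heater delivers Ẇ = 9.450 kW.
Extra = (COP − 1)·Ẇ = 60.09 kW.

60 kW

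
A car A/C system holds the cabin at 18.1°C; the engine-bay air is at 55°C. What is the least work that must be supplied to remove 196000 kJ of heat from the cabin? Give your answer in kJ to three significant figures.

In absolute terms T_C = 291.25 K and T_H = 328.15 K, so ΔT = 36.90 K.
The reversible limit is COP_R = T_C/ΔT = 7.893, so W_min = Q_C/COP = Q_C·ΔT/T_C.
W_min = 196000 × 36.90/291.25 = 24830 kJ.

24800 kJ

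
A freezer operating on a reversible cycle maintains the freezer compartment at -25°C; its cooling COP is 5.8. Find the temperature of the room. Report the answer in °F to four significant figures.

64.01 °F

COP_R = T_C/(T_H − T_C) gives T_H − T_C = T_C/COP.
With T_C = 248.15 K, T_H = 248.15 × (1 + 1/5.8) = 290.93 K.
Converting, 290.93 K = 64.01°F.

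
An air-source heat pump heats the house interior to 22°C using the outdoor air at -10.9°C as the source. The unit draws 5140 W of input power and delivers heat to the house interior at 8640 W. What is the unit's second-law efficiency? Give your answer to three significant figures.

0.187

COP_actual = Q̇_H/Ẇ = 8640/5140 = 1.681.
In absolute terms T_C = 262.25 K and T_H = 295.15 K, so ΔT = 32.90 K.
COP_Carnot = T_H/ΔT = 295.15/32.90 = 8.971.
η_II = COP_actual/COP_Carnot = 1.681/8.971 = 0.1874.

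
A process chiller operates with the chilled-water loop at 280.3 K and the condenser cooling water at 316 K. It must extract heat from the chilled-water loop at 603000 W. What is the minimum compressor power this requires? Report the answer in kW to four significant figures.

The reservoir spacing is ΔT = 316 − 280.3 = 35.70 K.
COP_Carnot = T_C/ΔT = 280.30/35.70 = 7.852.
Ẇ_min = Q̇/COP_Carnot = 603000/7.852 = 76800 W = 76.80 kW.

76.80 kW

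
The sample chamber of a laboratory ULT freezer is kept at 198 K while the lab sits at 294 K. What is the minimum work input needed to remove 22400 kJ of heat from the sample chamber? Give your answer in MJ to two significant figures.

The reservoir spacing is ΔT = 294 − 198 = 96.00 K.
The reversible limit is COP_R = T_C/ΔT = 2.063, so W_min = Q_C/COP = Q_C·ΔT/T_C.
W_min = 22400 × 96.00/198.00 = 10860 kJ = 10.86 MJ.

11 MJ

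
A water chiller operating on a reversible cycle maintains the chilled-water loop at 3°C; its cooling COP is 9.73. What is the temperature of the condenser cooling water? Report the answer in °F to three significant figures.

88.5 °F

COP_R = T_C/(T_H − T_C) gives T_H − T_C = T_C/COP.
With T_C = 276.15 K, T_H = 276.15 × (1 + 1/9.73) = 304.53 K.
Converting, 304.53 K = 88.49°F.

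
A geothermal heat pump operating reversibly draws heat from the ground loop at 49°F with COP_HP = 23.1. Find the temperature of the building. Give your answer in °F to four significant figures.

72.02 °F

COP_HP = T_H/(T_H − T_C) rearranges to T_H = COP·T_C/(COP − 1).
With T_C = 282.59 K, T_H = 23.1 × 282.59/22.10 = 295.38 K.
Converting, 295.38 K = 72.02°F.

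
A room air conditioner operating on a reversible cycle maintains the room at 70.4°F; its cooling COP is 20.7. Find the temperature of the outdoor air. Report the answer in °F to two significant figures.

96 °F

COP_R = T_C/(T_H − T_C) gives T_H − T_C = T_C/COP.
With T_C = 294.48 K, T_H = 294.48 × (1 + 1/20.7) = 308.71 K.
Converting, 308.71 K = 96.01°F.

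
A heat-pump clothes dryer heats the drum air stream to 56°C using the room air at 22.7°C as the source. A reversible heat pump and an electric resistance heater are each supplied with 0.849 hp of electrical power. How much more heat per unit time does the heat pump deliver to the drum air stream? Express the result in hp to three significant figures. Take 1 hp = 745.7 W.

7.54 hp

In absolute terms T_C = 295.85 K and T_H = 329.15 K, so ΔT = 33.30 K.
COP_Carnot = T_H/ΔT = 329.15/33.30 = 9.884.
The heat pump delivers Q̇_H = COP × Ẇ = 8.392 hp; the resistance heater delivers Ẇ = 0.8490 hp.
Extra = (COP − 1)·Ẇ = 7.543 hp.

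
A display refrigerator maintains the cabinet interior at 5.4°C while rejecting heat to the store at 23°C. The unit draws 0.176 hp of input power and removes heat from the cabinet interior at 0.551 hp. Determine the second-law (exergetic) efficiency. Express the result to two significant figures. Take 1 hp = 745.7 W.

0.20

COP_actual = Q̇_C/Ẇ = 0.5510/0.1760 = 3.131.
In absolute terms T_C = 278.55 K and T_H = 296.15 K, so ΔT = 17.60 K.
COP_Carnot = T_C/ΔT = 278.55/17.60 = 15.83.
η_II = COP_actual/COP_Carnot = 3.131/15.83 = 0.1978.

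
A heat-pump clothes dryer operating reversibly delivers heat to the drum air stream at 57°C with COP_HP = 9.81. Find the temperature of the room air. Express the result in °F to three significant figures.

COP_HP = T_H/(T_H − T_C) gives T_H − T_C = T_H/COP.
With T_H = 330.15 K, T_C = 330.15 × (1 − 1/9.81) = 296.50 K.
Converting, 296.50 K = 74.02°F.

74.0 °F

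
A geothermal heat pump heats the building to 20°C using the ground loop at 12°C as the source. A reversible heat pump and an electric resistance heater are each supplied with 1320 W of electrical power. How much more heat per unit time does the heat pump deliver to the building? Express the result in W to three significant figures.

47000 W

In absolute terms T_C = 285.15 K and T_H = 293.15 K, so ΔT = 8.000 K.
COP_Carnot = T_H/ΔT = 293.15/8.000 = 36.64.
The heat pump delivers Q̇_H = COP × Ẇ = 48370 W; the resistance heater delivers Ẇ = 1320 W.
Extra = (COP − 1)·Ẇ = 47050 W.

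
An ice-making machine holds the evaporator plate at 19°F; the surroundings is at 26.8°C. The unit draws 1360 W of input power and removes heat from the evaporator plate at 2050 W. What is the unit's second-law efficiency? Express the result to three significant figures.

COP_actual = Q̇_C/Ẇ = 2050/1360 = 1.507.
In absolute terms T_C = 265.93 K and T_H = 299.95 K, so ΔT = 34.02 K.
COP_Carnot = T_C/ΔT = 265.93/34.02 = 7.816.
η_II = COP_actual/COP_Carnot = 1.507/7.816 = 0.1928.

0.193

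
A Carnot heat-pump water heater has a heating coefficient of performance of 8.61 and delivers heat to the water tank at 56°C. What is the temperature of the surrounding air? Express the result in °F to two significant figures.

COP_HP = T_H/(T_H − T_C) gives T_H − T_C = T_H/COP.
With T_H = 329.15 K, T_C = 329.15 × (1 − 1/8.61) = 290.92 K.
Converting, 290.92 K = 63.99°F.

64 °F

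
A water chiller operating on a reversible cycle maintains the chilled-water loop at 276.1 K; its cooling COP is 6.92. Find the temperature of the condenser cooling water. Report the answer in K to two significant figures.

COP_R = T_C/(T_H − T_C) gives T_H − T_C = T_C/COP.
With T_C = 276.10 K, T_H = 276.10 × (1 + 1/6.92) = 316.00 K.

320 K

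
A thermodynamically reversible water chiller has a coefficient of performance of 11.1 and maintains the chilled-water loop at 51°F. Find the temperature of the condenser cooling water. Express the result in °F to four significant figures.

COP_R = T_C/(T_H − T_C) gives T_H − T_C = T_C/COP.
With T_C = 283.71 K, T_H = 283.71 × (1 + 1/11.1) = 309.26 K.
Converting, 309.26 K = 97.01°F.

97.01 °F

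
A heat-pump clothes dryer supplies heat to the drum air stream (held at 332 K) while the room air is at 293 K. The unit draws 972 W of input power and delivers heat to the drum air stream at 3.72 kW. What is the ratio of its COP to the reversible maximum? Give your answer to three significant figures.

0.450

Converting, Q̇_H = 3.720 kW = 3720 W, so COP_actual = Q̇_H/Ẇ = 3720/972.0 = 3.827.
The reservoir spacing is ΔT = 332 − 293 = 39.00 K.
COP_Carnot = T_H/ΔT = 332.00/39.00 = 8.513.
η_II = COP_actual/COP_Carnot = 3.827/8.513 = 0.4496.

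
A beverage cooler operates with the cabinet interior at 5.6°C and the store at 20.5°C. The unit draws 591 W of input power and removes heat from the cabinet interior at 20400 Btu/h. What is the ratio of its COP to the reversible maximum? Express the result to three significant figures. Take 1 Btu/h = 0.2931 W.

Converting, Q̇_C = 20400 Btu/h = 5979 W, so COP_actual = Q̇_C/Ẇ = 5979/591.0 = 10.12.
In absolute terms T_C = 278.75 K and T_H = 293.65 K, so ΔT = 14.90 K.
COP_Carnot = T_C/ΔT = 278.75/14.90 = 18.71.
η_II = COP_actual/COP_Carnot = 10.12/18.71 = 0.5408.

0.541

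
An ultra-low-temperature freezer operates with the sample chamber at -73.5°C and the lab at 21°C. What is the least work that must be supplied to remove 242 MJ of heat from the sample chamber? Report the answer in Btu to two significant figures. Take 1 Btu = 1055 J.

In absolute terms T_C = 199.65 K and T_H = 294.15 K, so ΔT = 94.50 K.
The reversible limit is COP_R = T_C/ΔT = 2.113, so W_min = Q_C/COP = Q_C·ΔT/T_C.
W_min = 242.0 × 94.50/199.65 = 114.5 MJ = 108600 Btu.

110000 Btu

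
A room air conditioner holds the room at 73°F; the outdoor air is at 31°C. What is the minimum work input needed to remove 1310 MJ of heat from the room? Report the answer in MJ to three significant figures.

In absolute terms T_C = 295.93 K and T_H = 304.15 K, so ΔT = 8.222 K.
The reversible limit is COP_R = T_C/ΔT = 35.99, so W_min = Q_C/COP = Q_C·ΔT/T_C.
W_min = 1310 × 8.222/295.93 = 36.40 MJ.

36.4 MJ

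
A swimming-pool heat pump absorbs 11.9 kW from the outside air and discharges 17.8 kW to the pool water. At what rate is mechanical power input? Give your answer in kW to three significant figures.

For a cyclic device the first law requires Q̇_H = Q̇_C + Ẇ.
Ẇ = Q̇_H − Q̇_C = 5.900 kW.

5.90 kW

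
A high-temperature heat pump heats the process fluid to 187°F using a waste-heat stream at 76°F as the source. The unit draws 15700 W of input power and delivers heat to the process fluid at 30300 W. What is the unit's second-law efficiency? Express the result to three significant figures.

0.331

COP_actual = Q̇_H/Ẇ = 30300/15700 = 1.930.
In absolute terms T_C = 297.59 K and T_H = 359.26 K, so ΔT = 61.67 K.
COP_Carnot = T_H/ΔT = 359.26/61.67 = 5.826.
η_II = COP_actual/COP_Carnot = 1.930/5.826 = 0.3313.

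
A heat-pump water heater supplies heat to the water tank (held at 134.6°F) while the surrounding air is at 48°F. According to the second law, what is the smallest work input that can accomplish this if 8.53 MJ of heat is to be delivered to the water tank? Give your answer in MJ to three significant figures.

1.24 MJ

In absolute terms T_C = 282.04 K and T_H = 330.15 K, so ΔT = 48.11 K.
The reversible limit is COP_HP = T_H/ΔT = 6.862, so W_min = Q_H/COP = Q_H·ΔT/T_H.
W_min = 8.530 × 48.11/330.15 = 1.243 MJ.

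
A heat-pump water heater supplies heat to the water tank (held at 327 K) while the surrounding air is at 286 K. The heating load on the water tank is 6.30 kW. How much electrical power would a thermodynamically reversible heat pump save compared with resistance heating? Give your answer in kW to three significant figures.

5.51 kW

The reservoir spacing is ΔT = 327 − 286 = 41.00 K.
COP_Carnot = T_H/ΔT = 327.00/41.00 = 7.976.
Resistance heating needs Ẇ_res = Q̇_H = 6.300 kW; the reversible heat pump needs only Ẇ_hp = Q̇_H/COP = 0.7899 kW.
Saving = 6.300 − 0.7899 = 5.510 kW.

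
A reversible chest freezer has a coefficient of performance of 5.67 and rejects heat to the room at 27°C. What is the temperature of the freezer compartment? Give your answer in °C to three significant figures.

For a Carnot refrigerator COP_R = T_C/(T_H − T_C), so T_C = COP·T_H/(1 + COP).
With T_H = 300.15 K, T_C = 5.67 × 300.15/6.670 = 255.15 K.
Converting, 255.15 K = -18.00°C.

-18.0 °C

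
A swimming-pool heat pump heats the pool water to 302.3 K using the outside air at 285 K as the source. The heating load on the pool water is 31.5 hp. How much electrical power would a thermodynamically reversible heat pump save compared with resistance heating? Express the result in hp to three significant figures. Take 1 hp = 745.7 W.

29.7 hp

The reservoir spacing is ΔT = 302.3 − 285 = 17.30 K.
COP_Carnot = T_H/ΔT = 302.30/17.30 = 17.47.
Resistance heating needs Ẇ_res = Q̇_H = 31.50 hp; the reversible heat pump needs only Ẇ_hp = Q̇_H/COP = 1.803 hp.
Saving = 31.50 − 1.803 = 29.70 hp.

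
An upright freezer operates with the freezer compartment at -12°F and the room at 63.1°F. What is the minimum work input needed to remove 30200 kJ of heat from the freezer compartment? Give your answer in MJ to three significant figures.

5.07 MJ

In absolute terms T_C = 248.71 K and T_H = 290.43 K, so ΔT = 41.72 K.
The reversible limit is COP_R = T_C/ΔT = 5.961, so W_min = Q_C/COP = Q_C·ΔT/T_C.
W_min = 30200 × 41.72/248.71 = 5066 kJ = 5.066 MJ.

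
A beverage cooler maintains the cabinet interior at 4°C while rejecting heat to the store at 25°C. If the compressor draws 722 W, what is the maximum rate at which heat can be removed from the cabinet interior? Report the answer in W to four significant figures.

9529 W

In absolute terms T_C = 277.15 K and T_H = 298.15 K, so ΔT = 21.00 K.
COP_Carnot = T_C/ΔT = 277.15/21.00 = 13.20.
Q̇_max = COP_Carnot × Ẇ = 13.20 × 722.0 W = 9529 W.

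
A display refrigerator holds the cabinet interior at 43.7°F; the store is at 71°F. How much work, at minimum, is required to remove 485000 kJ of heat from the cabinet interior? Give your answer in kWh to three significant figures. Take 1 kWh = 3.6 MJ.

In absolute terms T_C = 279.65 K and T_H = 294.82 K, so ΔT = 15.17 K.
The reversible limit is COP_R = T_C/ΔT = 18.44, so W_min = Q_C/COP = Q_C·ΔT/T_C.
W_min = 485000 × 15.17/279.65 = 26300 kJ = 7.307 kWh.

7.31 kWh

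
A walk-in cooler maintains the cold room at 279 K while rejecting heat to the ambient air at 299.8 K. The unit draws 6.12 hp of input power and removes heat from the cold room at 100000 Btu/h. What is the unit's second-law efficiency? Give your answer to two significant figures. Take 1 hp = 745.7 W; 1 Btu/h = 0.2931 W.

Converting, Q̇_C = 100000 Btu/h = 39.31 hp, so COP_actual = Q̇_C/Ẇ = 39.31/6.120 = 6.422.
The reservoir spacing is ΔT = 299.8 − 279 = 20.80 K.
COP_Carnot = T_C/ΔT = 279.00/20.80 = 13.41.
η_II = COP_actual/COP_Carnot = 6.422/13.41 = 0.4788.

0.48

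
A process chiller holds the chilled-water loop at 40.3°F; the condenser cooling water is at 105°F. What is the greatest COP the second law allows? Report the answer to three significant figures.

In absolute terms T_C = 277.76 K and T_H = 313.71 K, so ΔT = 35.94 K.
For a reversible cycle, COP_Carnot = T_C/ΔT = 277.76/35.94 = 7.728.

7.73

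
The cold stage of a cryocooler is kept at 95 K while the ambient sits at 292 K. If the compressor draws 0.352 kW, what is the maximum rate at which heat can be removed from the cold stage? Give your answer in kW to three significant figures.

0.170 kW

The reservoir spacing is ΔT = 292 − 95 = 197.0 K.
COP_Carnot = T_C/ΔT = 95.00/197.0 = 0.4822.
Q̇_max = COP_Carnot × Ẇ = 0.4822 × 0.3520 kW = 0.1697 kW.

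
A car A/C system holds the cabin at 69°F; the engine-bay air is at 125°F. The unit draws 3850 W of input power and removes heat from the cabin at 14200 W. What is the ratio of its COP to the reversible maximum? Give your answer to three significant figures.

COP_actual = Q̇_C/Ẇ = 14200/3850 = 3.688.
In absolute terms T_C = 293.71 K and T_H = 324.82 K, so ΔT = 31.11 K.
COP_Carnot = T_C/ΔT = 293.71/31.11 = 9.441.
η_II = COP_actual/COP_Carnot = 3.688/9.441 = 0.3907.

0.391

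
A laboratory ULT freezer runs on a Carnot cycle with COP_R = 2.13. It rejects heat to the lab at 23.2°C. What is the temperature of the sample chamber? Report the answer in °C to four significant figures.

For a Carnot refrigerator COP_R = T_C/(T_H − T_C), so T_C = COP·T_H/(1 + COP).
With T_H = 296.35 K, T_C = 2.13 × 296.35/3.130 = 201.67 K.
Converting, 201.67 K = -71.48°C.

-71.48 °C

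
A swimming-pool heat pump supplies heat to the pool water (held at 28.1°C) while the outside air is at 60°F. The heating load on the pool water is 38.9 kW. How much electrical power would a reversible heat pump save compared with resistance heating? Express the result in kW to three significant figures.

In absolute terms T_C = 288.71 K and T_H = 301.25 K, so ΔT = 12.54 K.
COP_Carnot = T_H/ΔT = 301.25/12.54 = 24.01.
Resistance heating needs Ẇ_res = Q̇_H = 38.90 kW; the reversible heat pump needs only Ẇ_hp = Q̇_H/COP = 1.620 kW.
Saving = 38.90 − 1.620 = 37.28 kW.

37.3 kW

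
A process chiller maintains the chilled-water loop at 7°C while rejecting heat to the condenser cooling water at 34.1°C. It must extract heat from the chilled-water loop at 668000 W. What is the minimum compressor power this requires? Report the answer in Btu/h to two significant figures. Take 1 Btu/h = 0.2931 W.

220000 Btu/h

In absolute terms T_C = 280.15 K and T_H = 307.25 K, so ΔT = 27.10 K.
COP_Carnot = T_C/ΔT = 280.15/27.10 = 10.34.
Ẇ_min = Q̇/COP_Carnot = 668000/10.34 = 64620 W = 220500 Btu/h.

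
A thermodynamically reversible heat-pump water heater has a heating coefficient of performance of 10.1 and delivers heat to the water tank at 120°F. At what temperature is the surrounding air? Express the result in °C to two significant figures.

COP_HP = T_H/(T_H − T_C) gives T_H − T_C = T_H/COP.
With T_H = 322.04 K, T_C = 322.04 × (1 − 1/10.1) = 290.15 K.
Converting, 290.15 K = 17.00°C.

17 °C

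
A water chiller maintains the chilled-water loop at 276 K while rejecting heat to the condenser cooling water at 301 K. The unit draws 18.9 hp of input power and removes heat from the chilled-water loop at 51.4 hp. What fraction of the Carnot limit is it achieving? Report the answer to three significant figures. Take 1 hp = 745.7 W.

0.246

COP_actual = Q̇_C/Ẇ = 51.40/18.90 = 2.720.
The reservoir spacing is ΔT = 301 − 276 = 25.00 K.
COP_Carnot = T_C/ΔT = 276.00/25.00 = 11.04.
η_II = COP_actual/COP_Carnot = 2.720/11.04 = 0.2463.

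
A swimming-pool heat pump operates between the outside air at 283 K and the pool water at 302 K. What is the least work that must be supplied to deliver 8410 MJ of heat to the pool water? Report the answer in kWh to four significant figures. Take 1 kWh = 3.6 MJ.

147.0 kWh

The reservoir spacing is ΔT = 302 − 283 = 19.00 K.
The reversible limit is COP_HP = T_H/ΔT = 15.89, so W_min = Q_H/COP = Q_H·ΔT/T_H.
W_min = 8410 × 19.00/302.00 = 529.1 MJ = 147.0 kWh.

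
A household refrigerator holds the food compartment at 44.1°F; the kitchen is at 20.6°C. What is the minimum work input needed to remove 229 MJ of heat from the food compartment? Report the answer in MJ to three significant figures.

In absolute terms T_C = 279.87 K and T_H = 293.75 K, so ΔT = 13.88 K.
The reversible limit is COP_R = T_C/ΔT = 20.17, so W_min = Q_C/COP = Q_C·ΔT/T_C.
W_min = 229.0 × 13.88/279.87 = 11.36 MJ.

11.4 MJ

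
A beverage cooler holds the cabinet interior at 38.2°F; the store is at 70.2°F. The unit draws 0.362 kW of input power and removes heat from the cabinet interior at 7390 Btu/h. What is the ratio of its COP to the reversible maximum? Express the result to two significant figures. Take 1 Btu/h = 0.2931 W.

0.38

Converting, Q̇_C = 7390 Btu/h = 2.166 kW, so COP_actual = Q̇_C/Ẇ = 2.166/0.3620 = 5.983.
In absolute terms T_C = 276.59 K and T_H = 294.37 K, so ΔT = 17.78 K.
COP_Carnot = T_C/ΔT = 276.59/17.78 = 15.56.
η_II = COP_actual/COP_Carnot = 5.983/15.56 = 0.3846.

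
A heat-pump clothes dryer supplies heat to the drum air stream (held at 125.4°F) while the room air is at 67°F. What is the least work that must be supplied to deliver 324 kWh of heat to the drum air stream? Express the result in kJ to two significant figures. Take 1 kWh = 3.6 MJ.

120000 kJ

In absolute terms T_C = 292.59 K and T_H = 325.04 K, so ΔT = 32.44 K.
The reversible limit is COP_HP = T_H/ΔT = 10.02, so W_min = Q_H/COP = Q_H·ΔT/T_H.
W_min = 324.0 × 32.44/325.04 = 32.34 kWh = 116400 kJ.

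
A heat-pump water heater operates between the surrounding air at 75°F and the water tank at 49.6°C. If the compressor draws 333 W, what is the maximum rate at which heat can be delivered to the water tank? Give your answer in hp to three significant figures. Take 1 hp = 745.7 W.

5.61 hp

In absolute terms T_C = 297.04 K and T_H = 322.75 K, so ΔT = 25.71 K.
COP_Carnot = T_H/ΔT = 322.75/25.71 = 12.55.
Q̇_max = COP_Carnot × Ẇ = 12.55 × 333.0 W = 4180 W = 5.606 hp.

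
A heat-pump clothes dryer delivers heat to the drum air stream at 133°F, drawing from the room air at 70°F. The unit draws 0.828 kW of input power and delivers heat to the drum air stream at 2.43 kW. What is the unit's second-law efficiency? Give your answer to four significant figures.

COP_actual = Q̇_H/Ẇ = 2.430/0.8280 = 2.935.
In absolute terms T_C = 294.26 K and T_H = 329.26 K, so ΔT = 35.00 K.
COP_Carnot = T_H/ΔT = 329.26/35.00 = 9.407.
η_II = COP_actual/COP_Carnot = 2.935/9.407 = 0.3120.

0.3120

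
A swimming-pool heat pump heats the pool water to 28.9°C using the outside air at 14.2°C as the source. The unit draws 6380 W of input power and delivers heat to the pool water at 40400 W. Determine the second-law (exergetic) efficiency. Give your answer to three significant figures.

COP_actual = Q̇_H/Ẇ = 40400/6380 = 6.332.
In absolute terms T_C = 287.35 K and T_H = 302.05 K, so ΔT = 14.70 K.
COP_Carnot = T_H/ΔT = 302.05/14.70 = 20.55.
η_II = COP_actual/COP_Carnot = 6.332/20.55 = 0.3082.

0.308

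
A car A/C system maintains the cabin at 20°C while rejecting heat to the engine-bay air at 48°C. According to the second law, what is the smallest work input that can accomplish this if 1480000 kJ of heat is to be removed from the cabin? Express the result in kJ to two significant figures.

140000 kJ

In absolute terms T_C = 293.15 K and T_H = 321.15 K, so ΔT = 28.00 K.
The reversible limit is COP_R = T_C/ΔT = 10.47, so W_min = Q_C/COP = Q_C·ΔT/T_C.
W_min = 1480000 × 28.00/293.15 = 141400 kJ.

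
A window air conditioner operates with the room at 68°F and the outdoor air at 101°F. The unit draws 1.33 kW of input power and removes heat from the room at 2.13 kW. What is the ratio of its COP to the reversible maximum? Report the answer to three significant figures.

0.100

COP_actual = Q̇_C/Ẇ = 2.130/1.330 = 1.602.
In absolute terms T_C = 293.15 K and T_H = 311.48 K, so ΔT = 18.33 K.
COP_Carnot = T_C/ΔT = 293.15/18.33 = 15.99.
η_II = COP_actual/COP_Carnot = 1.602/15.99 = 0.1002.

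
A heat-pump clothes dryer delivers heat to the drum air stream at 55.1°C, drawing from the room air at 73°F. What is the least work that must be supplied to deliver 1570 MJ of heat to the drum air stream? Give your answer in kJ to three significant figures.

155000 kJ

In absolute terms T_C = 295.93 K and T_H = 328.25 K, so ΔT = 32.32 K.
The reversible limit is COP_HP = T_H/ΔT = 10.16, so W_min = Q_H/COP = Q_H·ΔT/T_H.
W_min = 1570 × 32.32/328.25 = 154.6 MJ = 154600 kJ.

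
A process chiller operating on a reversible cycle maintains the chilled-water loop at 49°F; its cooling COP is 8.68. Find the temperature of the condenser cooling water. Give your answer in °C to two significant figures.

42 °C

COP_R = T_C/(T_H − T_C) gives T_H − T_C = T_C/COP.
With T_C = 282.59 K, T_H = 282.59 × (1 + 1/8.68) = 315.15 K.
Converting, 315.15 K = 42.00°C.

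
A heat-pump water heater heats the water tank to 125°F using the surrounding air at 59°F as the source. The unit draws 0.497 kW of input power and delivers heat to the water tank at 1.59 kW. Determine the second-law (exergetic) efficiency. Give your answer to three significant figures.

COP_actual = Q̇_H/Ẇ = 1.590/0.4970 = 3.199.
In absolute terms T_C = 288.15 K and T_H = 324.82 K, so ΔT = 36.67 K.
COP_Carnot = T_H/ΔT = 324.82/36.67 = 8.859.
η_II = COP_actual/COP_Carnot = 3.199/8.859 = 0.3611.

0.361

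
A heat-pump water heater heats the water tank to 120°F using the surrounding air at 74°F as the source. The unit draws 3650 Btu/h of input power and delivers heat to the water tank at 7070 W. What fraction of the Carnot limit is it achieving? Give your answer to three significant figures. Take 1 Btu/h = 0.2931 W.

0.524

Converting, Q̇_H = 7070 W = 24120 Btu/h, so COP_actual = Q̇_H/Ẇ = 24120/3650 = 6.609.
In absolute terms T_C = 296.48 K and T_H = 322.04 K, so ΔT = 25.56 K.
COP_Carnot = T_H/ΔT = 322.04/25.56 = 12.60.
η_II = COP_actual/COP_Carnot = 6.609/12.60 = 0.5244.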